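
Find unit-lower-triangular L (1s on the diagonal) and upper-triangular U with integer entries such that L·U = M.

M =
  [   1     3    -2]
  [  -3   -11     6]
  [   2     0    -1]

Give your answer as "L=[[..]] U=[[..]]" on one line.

L=[[1,0,0],[-3,1,0],[2,3,1]] U=[[1,3,-2],[0,-2,0],[0,0,3]]

  R1 -= -3·R0 → [0,-2,0]
  R2 -= 2·R0 → [0,-6,3]
  R2 -= 3·R1 → [0,0,3]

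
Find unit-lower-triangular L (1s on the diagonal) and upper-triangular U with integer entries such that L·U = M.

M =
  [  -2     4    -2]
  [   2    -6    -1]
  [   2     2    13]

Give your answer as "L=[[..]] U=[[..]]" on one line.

  r1 -= -1·r0 → [0,-2,-3]
  r2 -= -1·r0 → [0,6,11]
  r2 -= -3·r1 → [0,0,2]

L=[[1,0,0],[-1,1,0],[-1,-3,1]] U=[[-2,4,-2],[0,-2,-3],[0,0,2]]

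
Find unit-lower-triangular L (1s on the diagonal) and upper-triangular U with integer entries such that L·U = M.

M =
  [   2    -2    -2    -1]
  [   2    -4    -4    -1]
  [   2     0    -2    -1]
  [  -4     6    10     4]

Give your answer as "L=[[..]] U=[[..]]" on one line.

L=[[1,0,0,0],[1,1,0,0],[1,-1,1,0],[-2,-1,-2,1]] U=[[2,-2,-2,-1],[0,-2,-2,0],[0,0,-2,0],[0,0,0,2]]

  row1 -= 1·row0 → [0,-2,-2,0]
  row2 -= 1·row0 → [0,2,0,0]
  row3 -= -2·row0 → [0,2,6,2]
  row2 -= -1·row1 → [0,0,-2,0]
  row3 -= -1·row1 → [0,0,4,2]
  row3 -= -2·row2 → [0,0,0,2]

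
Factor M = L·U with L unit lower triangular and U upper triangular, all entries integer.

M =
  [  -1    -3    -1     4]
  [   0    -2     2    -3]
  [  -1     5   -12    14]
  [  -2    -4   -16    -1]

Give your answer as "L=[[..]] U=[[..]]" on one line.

L=[[1,0,0,0],[0,1,0,0],[1,-4,1,0],[2,-1,4,1]] U=[[-1,-3,-1,4],[0,-2,2,-3],[0,0,-3,-2],[0,0,0,-4]]

  r1 -= 0·r0 → [0,-2,2,-3]
  r2 -= 1·r0 → [0,8,-11,10]
  r3 -= 2·r0 → [0,2,-14,-9]
  r2 -= -4·r1 → [0,0,-3,-2]
  r3 -= -1·r1 → [0,0,-12,-12]
  r3 -= 4·r2 → [0,0,0,-4]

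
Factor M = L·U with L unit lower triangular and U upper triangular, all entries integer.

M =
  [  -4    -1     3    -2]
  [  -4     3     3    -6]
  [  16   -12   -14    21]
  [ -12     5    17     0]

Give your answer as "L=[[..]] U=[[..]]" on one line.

L=[[1,0,0,0],[1,1,0,0],[-4,-4,1,0],[3,2,-4,1]] U=[[-4,-1,3,-2],[0,4,0,-4],[0,0,-2,-3],[0,0,0,2]]

  R1 -= 1·R0 → [0,4,0,-4]
  R2 -= -4·R0 → [0,-16,-2,13]
  R3 -= 3·R0 → [0,8,8,6]
  R2 -= -4·R1 → [0,0,-2,-3]
  R3 -= 2·R1 → [0,0,8,14]
  R3 -= -4·R2 → [0,0,0,2]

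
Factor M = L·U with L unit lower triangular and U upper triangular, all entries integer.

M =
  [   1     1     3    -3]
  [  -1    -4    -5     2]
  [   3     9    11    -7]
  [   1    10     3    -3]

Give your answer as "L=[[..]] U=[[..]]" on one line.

L=[[1,0,0,0],[-1,1,0,0],[3,-2,1,0],[1,-3,3,1]] U=[[1,1,3,-3],[0,-3,-2,-1],[0,0,-2,0],[0,0,0,-3]]

  row1 -= -1·row0 → [0,-3,-2,-1]
  row2 -= 3·row0 → [0,6,2,2]
  row3 -= 1·row0 → [0,9,0,0]
  row2 -= -2·row1 → [0,0,-2,0]
  row3 -= -3·row1 → [0,0,-6,-3]
  row3 -= 3·row2 → [0,0,0,-3]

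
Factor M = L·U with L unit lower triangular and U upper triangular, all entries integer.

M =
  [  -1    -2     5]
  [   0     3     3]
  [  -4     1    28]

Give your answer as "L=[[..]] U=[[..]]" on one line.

L=[[1,0,0],[0,1,0],[4,3,1]] U=[[-1,-2,5],[0,3,3],[0,0,-1]]

  r1 -= 0·r0 → [0,3,3]
  r2 -= 4·r0 → [0,9,8]
  r2 -= 3·r1 → [0,0,-1]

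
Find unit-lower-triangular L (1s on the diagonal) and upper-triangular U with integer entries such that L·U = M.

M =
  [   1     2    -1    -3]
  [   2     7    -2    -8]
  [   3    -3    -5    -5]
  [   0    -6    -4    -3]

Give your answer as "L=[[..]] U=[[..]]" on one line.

L=[[1,0,0,0],[2,1,0,0],[3,-3,1,0],[0,-2,2,1]] U=[[1,2,-1,-3],[0,3,0,-2],[0,0,-2,-2],[0,0,0,-3]]

  r1 -= 2·r0 → [0,3,0,-2]
  r2 -= 3·r0 → [0,-9,-2,4]
  r3 -= 0·r0 → [0,-6,-4,-3]
  r2 -= -3·r1 → [0,0,-2,-2]
  r3 -= -2·r1 → [0,0,-4,-7]
  r3 -= 2·r2 → [0,0,0,-3]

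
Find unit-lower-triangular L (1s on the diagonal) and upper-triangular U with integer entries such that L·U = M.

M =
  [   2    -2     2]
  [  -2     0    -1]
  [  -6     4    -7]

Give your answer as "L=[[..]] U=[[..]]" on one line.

  r1 -= -1·r0 → [0,-2,1]
  r2 -= -3·r0 → [0,-2,-1]
  r2 -= 1·r1 → [0,0,-2]

L=[[1,0,0],[-1,1,0],[-3,1,1]] U=[[2,-2,2],[0,-2,1],[0,0,-2]]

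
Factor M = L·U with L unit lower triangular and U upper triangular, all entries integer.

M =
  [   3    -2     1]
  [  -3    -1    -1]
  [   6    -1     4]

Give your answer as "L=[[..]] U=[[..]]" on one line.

  r1 -= -1·r0 → [0,-3,0]
  r2 -= 2·r0 → [0,3,2]
  r2 -= -1·r1 → [0,0,2]

L=[[1,0,0],[-1,1,0],[2,-1,1]] U=[[3,-2,1],[0,-3,0],[0,0,2]]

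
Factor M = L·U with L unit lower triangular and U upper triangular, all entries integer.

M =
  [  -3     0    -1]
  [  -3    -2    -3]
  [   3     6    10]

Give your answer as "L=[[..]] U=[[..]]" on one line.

  r1 -= 1·r0 → [0,-2,-2]
  r2 -= -1·r0 → [0,6,9]
  r2 -= -3·r1 → [0,0,3]

L=[[1,0,0],[1,1,0],[-1,-3,1]] U=[[-3,0,-1],[0,-2,-2],[0,0,3]]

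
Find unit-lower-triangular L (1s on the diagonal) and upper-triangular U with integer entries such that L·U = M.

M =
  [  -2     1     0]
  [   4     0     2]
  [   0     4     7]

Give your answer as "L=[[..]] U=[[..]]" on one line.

L=[[1,0,0],[-2,1,0],[0,2,1]] U=[[-2,1,0],[0,2,2],[0,0,3]]

  row1 -= -2·row0 → [0,2,2]
  row2 -= 0·row0 → [0,4,7]
  row2 -= 2·row1 → [0,0,3]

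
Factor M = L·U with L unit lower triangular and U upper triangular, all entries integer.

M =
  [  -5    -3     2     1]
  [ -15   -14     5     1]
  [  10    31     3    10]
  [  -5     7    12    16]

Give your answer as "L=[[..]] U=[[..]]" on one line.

  r1 -= 3·r0 → [0,-5,-1,-2]
  r2 -= -2·r0 → [0,25,7,12]
  r3 -= 1·r0 → [0,10,10,15]
  r2 -= -5·r1 → [0,0,2,2]
  r3 -= -2·r1 → [0,0,8,11]
  r3 -= 4·r2 → [0,0,0,3]

L=[[1,0,0,0],[3,1,0,0],[-2,-5,1,0],[1,-2,4,1]] U=[[-5,-3,2,1],[0,-5,-1,-2],[0,0,2,2],[0,0,0,3]]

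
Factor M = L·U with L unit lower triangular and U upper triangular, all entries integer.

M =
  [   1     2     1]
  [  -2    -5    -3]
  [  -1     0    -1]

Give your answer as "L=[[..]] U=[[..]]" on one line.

L=[[1,0,0],[-2,1,0],[-1,-2,1]] U=[[1,2,1],[0,-1,-1],[0,0,-2]]

  row1 -= -2·row0 → [0,-1,-1]
  row2 -= -1·row0 → [0,2,0]
  row2 -= -2·row1 → [0,0,-2]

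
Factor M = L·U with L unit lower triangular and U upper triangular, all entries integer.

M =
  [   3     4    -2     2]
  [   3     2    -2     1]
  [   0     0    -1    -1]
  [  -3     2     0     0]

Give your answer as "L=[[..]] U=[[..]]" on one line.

L=[[1,0,0,0],[1,1,0,0],[0,0,1,0],[-1,-3,2,1]] U=[[3,4,-2,2],[0,-2,0,-1],[0,0,-1,-1],[0,0,0,1]]

  row1 -= 1·row0 → [0,-2,0,-1]
  row2 -= 0·row0 → [0,0,-1,-1]
  row3 -= -1·row0 → [0,6,-2,2]
  row2 -= 0·row1 → [0,0,-1,-1]
  row3 -= -3·row1 → [0,0,-2,-1]
  row3 -= 2·row2 → [0,0,0,1]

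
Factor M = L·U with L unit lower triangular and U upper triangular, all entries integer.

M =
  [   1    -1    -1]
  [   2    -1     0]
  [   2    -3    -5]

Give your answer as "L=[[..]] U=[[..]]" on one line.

L=[[1,0,0],[2,1,0],[2,-1,1]] U=[[1,-1,-1],[0,1,2],[0,0,-1]]

  row1 -= 2·row0 → [0,1,2]
  row2 -= 2·row0 → [0,-1,-3]
  row2 -= -1·row1 → [0,0,-1]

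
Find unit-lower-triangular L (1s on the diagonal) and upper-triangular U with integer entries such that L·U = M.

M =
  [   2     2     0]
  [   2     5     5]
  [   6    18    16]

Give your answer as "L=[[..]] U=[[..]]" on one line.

  R1 -= 1·R0 → [0,3,5]
  R2 -= 3·R0 → [0,12,16]
  R2 -= 4·R1 → [0,0,-4]

L=[[1,0,0],[1,1,0],[3,4,1]] U=[[2,2,0],[0,3,5],[0,0,-4]]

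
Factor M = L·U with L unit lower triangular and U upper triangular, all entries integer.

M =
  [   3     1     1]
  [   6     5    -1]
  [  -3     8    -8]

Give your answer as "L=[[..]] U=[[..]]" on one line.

L=[[1,0,0],[2,1,0],[-1,3,1]] U=[[3,1,1],[0,3,-3],[0,0,2]]

  r1 -= 2·r0 → [0,3,-3]
  r2 -= -1·r0 → [0,9,-7]
  r2 -= 3·r1 → [0,0,2]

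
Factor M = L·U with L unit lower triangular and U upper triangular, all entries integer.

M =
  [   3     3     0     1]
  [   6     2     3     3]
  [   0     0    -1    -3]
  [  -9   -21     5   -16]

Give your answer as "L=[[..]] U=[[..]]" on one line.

L=[[1,0,0,0],[2,1,0,0],[0,0,1,0],[-3,3,4,1]] U=[[3,3,0,1],[0,-4,3,1],[0,0,-1,-3],[0,0,0,-4]]

  R1 -= 2·R0 → [0,-4,3,1]
  R2 -= 0·R0 → [0,0,-1,-3]
  R3 -= -3·R0 → [0,-12,5,-13]
  R2 -= 0·R1 → [0,0,-1,-3]
  R3 -= 3·R1 → [0,0,-4,-16]
  R3 -= 4·R2 → [0,0,0,-4]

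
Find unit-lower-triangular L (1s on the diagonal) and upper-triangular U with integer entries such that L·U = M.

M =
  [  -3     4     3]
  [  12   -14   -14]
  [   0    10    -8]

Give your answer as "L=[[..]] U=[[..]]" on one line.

L=[[1,0,0],[-4,1,0],[0,5,1]] U=[[-3,4,3],[0,2,-2],[0,0,2]]

  R1 -= -4·R0 → [0,2,-2]
  R2 -= 0·R0 → [0,10,-8]
  R2 -= 5·R1 → [0,0,2]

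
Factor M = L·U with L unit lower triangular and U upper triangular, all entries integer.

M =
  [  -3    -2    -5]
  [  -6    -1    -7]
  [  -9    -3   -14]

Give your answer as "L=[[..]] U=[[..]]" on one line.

L=[[1,0,0],[2,1,0],[3,1,1]] U=[[-3,-2,-5],[0,3,3],[0,0,-2]]

  r1 -= 2·r0 → [0,3,3]
  r2 -= 3·r0 → [0,3,1]
  r2 -= 1·r1 → [0,0,-2]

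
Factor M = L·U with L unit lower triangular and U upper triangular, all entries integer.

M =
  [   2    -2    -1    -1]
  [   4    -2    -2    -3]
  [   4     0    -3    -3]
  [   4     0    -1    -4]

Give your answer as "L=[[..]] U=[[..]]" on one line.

  row1 -= 2·row0 → [0,2,0,-1]
  row2 -= 2·row0 → [0,4,-1,-1]
  row3 -= 2·row0 → [0,4,1,-2]
  row2 -= 2·row1 → [0,0,-1,1]
  row3 -= 2·row1 → [0,0,1,0]
  row3 -= -1·row2 → [0,0,0,1]

L=[[1,0,0,0],[2,1,0,0],[2,2,1,0],[2,2,-1,1]] U=[[2,-2,-1,-1],[0,2,0,-1],[0,0,-1,1],[0,0,0,1]]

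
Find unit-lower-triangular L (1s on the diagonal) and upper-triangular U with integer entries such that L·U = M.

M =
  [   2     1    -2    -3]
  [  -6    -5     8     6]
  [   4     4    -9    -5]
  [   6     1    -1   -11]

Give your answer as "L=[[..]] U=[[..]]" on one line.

L=[[1,0,0,0],[-3,1,0,0],[2,-1,1,0],[3,1,-1,1]] U=[[2,1,-2,-3],[0,-2,2,-3],[0,0,-3,-2],[0,0,0,-1]]

  r1 -= -3·r0 → [0,-2,2,-3]
  r2 -= 2·r0 → [0,2,-5,1]
  r3 -= 3·r0 → [0,-2,5,-2]
  r2 -= -1·r1 → [0,0,-3,-2]
  r3 -= 1·r1 → [0,0,3,1]
  r3 -= -1·r2 → [0,0,0,-1]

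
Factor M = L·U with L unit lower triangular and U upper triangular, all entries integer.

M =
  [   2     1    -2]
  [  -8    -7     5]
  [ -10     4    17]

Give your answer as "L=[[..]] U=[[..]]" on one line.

L=[[1,0,0],[-4,1,0],[-5,-3,1]] U=[[2,1,-2],[0,-3,-3],[0,0,-2]]

  row1 -= -4·row0 → [0,-3,-3]
  row2 -= -5·row0 → [0,9,7]
  row2 -= -3·row1 → [0,0,-2]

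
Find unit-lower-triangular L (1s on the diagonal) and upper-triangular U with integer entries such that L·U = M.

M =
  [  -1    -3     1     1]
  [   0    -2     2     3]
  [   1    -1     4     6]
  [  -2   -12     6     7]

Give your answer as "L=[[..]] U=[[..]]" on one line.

  R1 -= 0·R0 → [0,-2,2,3]
  R2 -= -1·R0 → [0,-4,5,7]
  R3 -= 2·R0 → [0,-6,4,5]
  R2 -= 2·R1 → [0,0,1,1]
  R3 -= 3·R1 → [0,0,-2,-4]
  R3 -= -2·R2 → [0,0,0,-2]

L=[[1,0,0,0],[0,1,0,0],[-1,2,1,0],[2,3,-2,1]] U=[[-1,-3,1,1],[0,-2,2,3],[0,0,1,1],[0,0,0,-2]]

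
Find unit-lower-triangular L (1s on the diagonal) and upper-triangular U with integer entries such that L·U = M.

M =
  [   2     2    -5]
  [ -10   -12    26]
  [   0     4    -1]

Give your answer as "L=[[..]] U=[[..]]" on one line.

L=[[1,0,0],[-5,1,0],[0,-2,1]] U=[[2,2,-5],[0,-2,1],[0,0,1]]

  row1 -= -5·row0 → [0,-2,1]
  row2 -= 0·row0 → [0,4,-1]
  row2 -= -2·row1 → [0,0,1]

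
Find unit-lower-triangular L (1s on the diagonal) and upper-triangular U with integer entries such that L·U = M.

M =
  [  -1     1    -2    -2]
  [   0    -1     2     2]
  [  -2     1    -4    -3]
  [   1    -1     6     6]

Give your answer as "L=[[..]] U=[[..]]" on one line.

  R1 -= 0·R0 → [0,-1,2,2]
  R2 -= 2·R0 → [0,-1,0,1]
  R3 -= -1·R0 → [0,0,4,4]
  R2 -= 1·R1 → [0,0,-2,-1]
  R3 -= 0·R1 → [0,0,4,4]
  R3 -= -2·R2 → [0,0,0,2]

L=[[1,0,0,0],[0,1,0,0],[2,1,1,0],[-1,0,-2,1]] U=[[-1,1,-2,-2],[0,-1,2,2],[0,0,-2,-1],[0,0,0,2]]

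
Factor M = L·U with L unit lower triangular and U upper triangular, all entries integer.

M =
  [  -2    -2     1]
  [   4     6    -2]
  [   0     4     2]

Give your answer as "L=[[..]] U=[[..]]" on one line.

  r1 -= -2·r0 → [0,2,0]
  r2 -= 0·r0 → [0,4,2]
  r2 -= 2·r1 → [0,0,2]

L=[[1,0,0],[-2,1,0],[0,2,1]] U=[[-2,-2,1],[0,2,0],[0,0,2]]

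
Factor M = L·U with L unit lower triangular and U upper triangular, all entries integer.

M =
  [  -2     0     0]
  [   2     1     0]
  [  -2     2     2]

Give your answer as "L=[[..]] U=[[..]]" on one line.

L=[[1,0,0],[-1,1,0],[1,2,1]] U=[[-2,0,0],[0,1,0],[0,0,2]]

  r1 -= -1·r0 → [0,1,0]
  r2 -= 1·r0 → [0,2,2]
  r2 -= 2·r1 → [0,0,2]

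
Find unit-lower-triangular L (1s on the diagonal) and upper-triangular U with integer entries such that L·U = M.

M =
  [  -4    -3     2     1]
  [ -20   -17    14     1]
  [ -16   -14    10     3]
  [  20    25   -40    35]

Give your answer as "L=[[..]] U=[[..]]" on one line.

L=[[1,0,0,0],[5,1,0,0],[4,1,1,0],[-5,-5,5,1]] U=[[-4,-3,2,1],[0,-2,4,-4],[0,0,-2,3],[0,0,0,5]]

  r1 -= 5·r0 → [0,-2,4,-4]
  r2 -= 4·r0 → [0,-2,2,-1]
  r3 -= -5·r0 → [0,10,-30,40]
  r2 -= 1·r1 → [0,0,-2,3]
  r3 -= -5·r1 → [0,0,-10,20]
  r3 -= 5·r2 → [0,0,0,5]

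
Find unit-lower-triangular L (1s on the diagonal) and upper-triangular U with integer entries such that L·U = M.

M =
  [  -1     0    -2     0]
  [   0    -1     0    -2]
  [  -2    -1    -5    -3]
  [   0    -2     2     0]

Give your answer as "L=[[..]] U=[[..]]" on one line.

  row1 -= 0·row0 → [0,-1,0,-2]
  row2 -= 2·row0 → [0,-1,-1,-3]
  row3 -= 0·row0 → [0,-2,2,0]
  row2 -= 1·row1 → [0,0,-1,-1]
  row3 -= 2·row1 → [0,0,2,4]
  row3 -= -2·row2 → [0,0,0,2]

L=[[1,0,0,0],[0,1,0,0],[2,1,1,0],[0,2,-2,1]] U=[[-1,0,-2,0],[0,-1,0,-2],[0,0,-1,-1],[0,0,0,2]]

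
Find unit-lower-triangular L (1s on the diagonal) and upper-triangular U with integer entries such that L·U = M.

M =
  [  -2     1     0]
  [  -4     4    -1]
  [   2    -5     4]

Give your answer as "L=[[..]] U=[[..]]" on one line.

L=[[1,0,0],[2,1,0],[-1,-2,1]] U=[[-2,1,0],[0,2,-1],[0,0,2]]

  r1 -= 2·r0 → [0,2,-1]
  r2 -= -1·r0 → [0,-4,4]
  r2 -= -2·r1 → [0,0,2]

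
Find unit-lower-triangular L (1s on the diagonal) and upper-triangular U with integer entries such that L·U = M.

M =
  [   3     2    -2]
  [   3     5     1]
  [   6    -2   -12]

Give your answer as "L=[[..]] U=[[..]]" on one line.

  r1 -= 1·r0 → [0,3,3]
  r2 -= 2·r0 → [0,-6,-8]
  r2 -= -2·r1 → [0,0,-2]

L=[[1,0,0],[1,1,0],[2,-2,1]] U=[[3,2,-2],[0,3,3],[0,0,-2]]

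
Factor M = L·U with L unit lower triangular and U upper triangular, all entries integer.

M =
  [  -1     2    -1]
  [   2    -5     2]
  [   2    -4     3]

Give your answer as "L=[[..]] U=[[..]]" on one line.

  R1 -= -2·R0 → [0,-1,0]
  R2 -= -2·R0 → [0,0,1]
  R2 -= 0·R1 → [0,0,1]

L=[[1,0,0],[-2,1,0],[-2,0,1]] U=[[-1,2,-1],[0,-1,0],[0,0,1]]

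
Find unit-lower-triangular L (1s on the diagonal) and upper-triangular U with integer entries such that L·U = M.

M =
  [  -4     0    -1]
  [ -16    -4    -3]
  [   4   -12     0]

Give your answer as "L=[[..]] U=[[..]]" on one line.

L=[[1,0,0],[4,1,0],[-1,3,1]] U=[[-4,0,-1],[0,-4,1],[0,0,-4]]

  row1 -= 4·row0 → [0,-4,1]
  row2 -= -1·row0 → [0,-12,-1]
  row2 -= 3·row1 → [0,0,-4]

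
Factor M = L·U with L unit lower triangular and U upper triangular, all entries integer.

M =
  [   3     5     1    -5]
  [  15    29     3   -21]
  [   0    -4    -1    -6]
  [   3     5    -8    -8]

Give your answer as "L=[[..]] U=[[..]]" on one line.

L=[[1,0,0,0],[5,1,0,0],[0,-1,1,0],[1,0,3,1]] U=[[3,5,1,-5],[0,4,-2,4],[0,0,-3,-2],[0,0,0,3]]

  R1 -= 5·R0 → [0,4,-2,4]
  R2 -= 0·R0 → [0,-4,-1,-6]
  R3 -= 1·R0 → [0,0,-9,-3]
  R2 -= -1·R1 → [0,0,-3,-2]
  R3 -= 0·R1 → [0,0,-9,-3]
  R3 -= 3·R2 → [0,0,0,3]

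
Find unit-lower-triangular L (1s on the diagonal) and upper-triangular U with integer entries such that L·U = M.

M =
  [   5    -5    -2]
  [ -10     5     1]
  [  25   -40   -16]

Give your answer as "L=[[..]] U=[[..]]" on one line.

L=[[1,0,0],[-2,1,0],[5,3,1]] U=[[5,-5,-2],[0,-5,-3],[0,0,3]]

  r1 -= -2·r0 → [0,-5,-3]
  r2 -= 5·r0 → [0,-15,-6]
  r2 -= 3·r1 → [0,0,3]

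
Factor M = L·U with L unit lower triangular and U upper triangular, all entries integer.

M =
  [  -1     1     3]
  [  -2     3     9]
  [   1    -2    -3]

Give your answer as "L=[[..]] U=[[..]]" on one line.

  row1 -= 2·row0 → [0,1,3]
  row2 -= -1·row0 → [0,-1,0]
  row2 -= -1·row1 → [0,0,3]

L=[[1,0,0],[2,1,0],[-1,-1,1]] U=[[-1,1,3],[0,1,3],[0,0,3]]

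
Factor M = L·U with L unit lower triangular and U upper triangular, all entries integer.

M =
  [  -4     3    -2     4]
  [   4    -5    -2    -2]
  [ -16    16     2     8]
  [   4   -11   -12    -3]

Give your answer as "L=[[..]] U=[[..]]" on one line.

  row1 -= -1·row0 → [0,-2,-4,2]
  row2 -= 4·row0 → [0,4,10,-8]
  row3 -= -1·row0 → [0,-8,-14,1]
  row2 -= -2·row1 → [0,0,2,-4]
  row3 -= 4·row1 → [0,0,2,-7]
  row3 -= 1·row2 → [0,0,0,-3]

L=[[1,0,0,0],[-1,1,0,0],[4,-2,1,0],[-1,4,1,1]] U=[[-4,3,-2,4],[0,-2,-4,2],[0,0,2,-4],[0,0,0,-3]]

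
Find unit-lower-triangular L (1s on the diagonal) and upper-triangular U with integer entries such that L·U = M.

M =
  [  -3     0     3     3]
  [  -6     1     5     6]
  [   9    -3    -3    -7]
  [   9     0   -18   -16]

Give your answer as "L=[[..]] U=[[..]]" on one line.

  row1 -= 2·row0 → [0,1,-1,0]
  row2 -= -3·row0 → [0,-3,6,2]
  row3 -= -3·row0 → [0,0,-9,-7]
  row2 -= -3·row1 → [0,0,3,2]
  row3 -= 0·row1 → [0,0,-9,-7]
  row3 -= -3·row2 → [0,0,0,-1]

L=[[1,0,0,0],[2,1,0,0],[-3,-3,1,0],[-3,0,-3,1]] U=[[-3,0,3,3],[0,1,-1,0],[0,0,3,2],[0,0,0,-1]]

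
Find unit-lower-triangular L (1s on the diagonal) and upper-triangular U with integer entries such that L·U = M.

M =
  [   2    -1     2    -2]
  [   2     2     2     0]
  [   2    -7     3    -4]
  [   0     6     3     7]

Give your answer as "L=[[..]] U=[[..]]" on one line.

  R1 -= 1·R0 → [0,3,0,2]
  R2 -= 1·R0 → [0,-6,1,-2]
  R3 -= 0·R0 → [0,6,3,7]
  R2 -= -2·R1 → [0,0,1,2]
  R3 -= 2·R1 → [0,0,3,3]
  R3 -= 3·R2 → [0,0,0,-3]

L=[[1,0,0,0],[1,1,0,0],[1,-2,1,0],[0,2,3,1]] U=[[2,-1,2,-2],[0,3,0,2],[0,0,1,2],[0,0,0,-3]]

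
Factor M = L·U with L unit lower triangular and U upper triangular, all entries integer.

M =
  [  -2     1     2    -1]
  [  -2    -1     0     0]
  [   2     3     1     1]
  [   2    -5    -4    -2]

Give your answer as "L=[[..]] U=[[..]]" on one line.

L=[[1,0,0,0],[1,1,0,0],[-1,-2,1,0],[-1,2,-2,1]] U=[[-2,1,2,-1],[0,-2,-2,1],[0,0,-1,2],[0,0,0,-1]]

  row1 -= 1·row0 → [0,-2,-2,1]
  row2 -= -1·row0 → [0,4,3,0]
  row3 -= -1·row0 → [0,-4,-2,-3]
  row2 -= -2·row1 → [0,0,-1,2]
  row3 -= 2·row1 → [0,0,2,-5]
  row3 -= -2·row2 → [0,0,0,-1]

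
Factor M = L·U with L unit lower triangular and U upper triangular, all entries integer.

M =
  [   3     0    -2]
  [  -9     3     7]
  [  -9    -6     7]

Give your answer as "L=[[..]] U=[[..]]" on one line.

L=[[1,0,0],[-3,1,0],[-3,-2,1]] U=[[3,0,-2],[0,3,1],[0,0,3]]

  row1 -= -3·row0 → [0,3,1]
  row2 -= -3·row0 → [0,-6,1]
  row2 -= -2·row1 → [0,0,3]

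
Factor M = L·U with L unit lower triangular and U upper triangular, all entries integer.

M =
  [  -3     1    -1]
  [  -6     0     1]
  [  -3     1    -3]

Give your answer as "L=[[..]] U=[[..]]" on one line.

  row1 -= 2·row0 → [0,-2,3]
  row2 -= 1·row0 → [0,0,-2]
  row2 -= 0·row1 → [0,0,-2]

L=[[1,0,0],[2,1,0],[1,0,1]] U=[[-3,1,-1],[0,-2,3],[0,0,-2]]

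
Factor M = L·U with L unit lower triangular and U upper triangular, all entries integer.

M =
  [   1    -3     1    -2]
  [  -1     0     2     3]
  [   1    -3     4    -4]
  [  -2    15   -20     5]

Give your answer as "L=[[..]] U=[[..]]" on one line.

  R1 -= -1·R0 → [0,-3,3,1]
  R2 -= 1·R0 → [0,0,3,-2]
  R3 -= -2·R0 → [0,9,-18,1]
  R2 -= 0·R1 → [0,0,3,-2]
  R3 -= -3·R1 → [0,0,-9,4]
  R3 -= -3·R2 → [0,0,0,-2]

L=[[1,0,0,0],[-1,1,0,0],[1,0,1,0],[-2,-3,-3,1]] U=[[1,-3,1,-2],[0,-3,3,1],[0,0,3,-2],[0,0,0,-2]]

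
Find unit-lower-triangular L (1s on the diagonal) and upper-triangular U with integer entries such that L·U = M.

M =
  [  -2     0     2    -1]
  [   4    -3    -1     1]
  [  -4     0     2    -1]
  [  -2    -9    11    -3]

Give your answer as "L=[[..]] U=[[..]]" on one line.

  R1 -= -2·R0 → [0,-3,3,-1]
  R2 -= 2·R0 → [0,0,-2,1]
  R3 -= 1·R0 → [0,-9,9,-2]
  R2 -= 0·R1 → [0,0,-2,1]
  R3 -= 3·R1 → [0,0,0,1]
  R3 -= 0·R2 → [0,0,0,1]

L=[[1,0,0,0],[-2,1,0,0],[2,0,1,0],[1,3,0,1]] U=[[-2,0,2,-1],[0,-3,3,-1],[0,0,-2,1],[0,0,0,1]]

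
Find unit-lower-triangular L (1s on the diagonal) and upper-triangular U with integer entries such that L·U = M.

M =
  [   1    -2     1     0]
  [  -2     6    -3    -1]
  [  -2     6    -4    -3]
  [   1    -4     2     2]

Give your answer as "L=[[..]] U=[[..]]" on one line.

L=[[1,0,0,0],[-2,1,0,0],[-2,1,1,0],[1,-1,0,1]] U=[[1,-2,1,0],[0,2,-1,-1],[0,0,-1,-2],[0,0,0,1]]

  r1 -= -2·r0 → [0,2,-1,-1]
  r2 -= -2·r0 → [0,2,-2,-3]
  r3 -= 1·r0 → [0,-2,1,2]
  r2 -= 1·r1 → [0,0,-1,-2]
  r3 -= -1·r1 → [0,0,0,1]
  r3 -= 0·r2 → [0,0,0,1]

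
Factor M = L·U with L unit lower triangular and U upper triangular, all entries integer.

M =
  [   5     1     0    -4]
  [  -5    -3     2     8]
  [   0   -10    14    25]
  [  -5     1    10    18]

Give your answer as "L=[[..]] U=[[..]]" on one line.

L=[[1,0,0,0],[-1,1,0,0],[0,5,1,0],[-1,-1,3,1]] U=[[5,1,0,-4],[0,-2,2,4],[0,0,4,5],[0,0,0,3]]

  row1 -= -1·row0 → [0,-2,2,4]
  row2 -= 0·row0 → [0,-10,14,25]
  row3 -= -1·row0 → [0,2,10,14]
  row2 -= 5·row1 → [0,0,4,5]
  row3 -= -1·row1 → [0,0,12,18]
  row3 -= 3·row2 → [0,0,0,3]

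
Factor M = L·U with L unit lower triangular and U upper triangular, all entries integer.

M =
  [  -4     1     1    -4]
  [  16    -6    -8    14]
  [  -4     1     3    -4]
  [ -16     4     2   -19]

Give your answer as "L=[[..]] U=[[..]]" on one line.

L=[[1,0,0,0],[-4,1,0,0],[1,0,1,0],[4,0,-1,1]] U=[[-4,1,1,-4],[0,-2,-4,-2],[0,0,2,0],[0,0,0,-3]]

  row1 -= -4·row0 → [0,-2,-4,-2]
  row2 -= 1·row0 → [0,0,2,0]
  row3 -= 4·row0 → [0,0,-2,-3]
  row2 -= 0·row1 → [0,0,2,0]
  row3 -= 0·row1 → [0,0,-2,-3]
  row3 -= -1·row2 → [0,0,0,-3]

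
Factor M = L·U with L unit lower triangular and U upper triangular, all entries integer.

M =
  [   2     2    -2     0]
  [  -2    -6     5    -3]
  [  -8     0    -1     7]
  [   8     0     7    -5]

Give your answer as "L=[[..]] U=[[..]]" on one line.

  R1 -= -1·R0 → [0,-4,3,-3]
  R2 -= -4·R0 → [0,8,-9,7]
  R3 -= 4·R0 → [0,-8,15,-5]
  R2 -= -2·R1 → [0,0,-3,1]
  R3 -= 2·R1 → [0,0,9,1]
  R3 -= -3·R2 → [0,0,0,4]

L=[[1,0,0,0],[-1,1,0,0],[-4,-2,1,0],[4,2,-3,1]] U=[[2,2,-2,0],[0,-4,3,-3],[0,0,-3,1],[0,0,0,4]]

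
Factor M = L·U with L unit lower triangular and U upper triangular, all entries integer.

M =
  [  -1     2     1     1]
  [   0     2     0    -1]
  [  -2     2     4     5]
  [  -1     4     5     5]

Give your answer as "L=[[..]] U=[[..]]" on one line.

L=[[1,0,0,0],[0,1,0,0],[2,-1,1,0],[1,1,2,1]] U=[[-1,2,1,1],[0,2,0,-1],[0,0,2,2],[0,0,0,1]]

  r1 -= 0·r0 → [0,2,0,-1]
  r2 -= 2·r0 → [0,-2,2,3]
  r3 -= 1·r0 → [0,2,4,4]
  r2 -= -1·r1 → [0,0,2,2]
  r3 -= 1·r1 → [0,0,4,5]
  r3 -= 2·r2 → [0,0,0,1]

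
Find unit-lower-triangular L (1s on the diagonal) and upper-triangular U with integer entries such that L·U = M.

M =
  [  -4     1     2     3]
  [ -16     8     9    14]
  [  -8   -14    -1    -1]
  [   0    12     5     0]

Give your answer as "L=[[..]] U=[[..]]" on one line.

  R1 -= 4·R0 → [0,4,1,2]
  R2 -= 2·R0 → [0,-16,-5,-7]
  R3 -= 0·R0 → [0,12,5,0]
  R2 -= -4·R1 → [0,0,-1,1]
  R3 -= 3·R1 → [0,0,2,-6]
  R3 -= -2·R2 → [0,0,0,-4]

L=[[1,0,0,0],[4,1,0,0],[2,-4,1,0],[0,3,-2,1]] U=[[-4,1,2,3],[0,4,1,2],[0,0,-1,1],[0,0,0,-4]]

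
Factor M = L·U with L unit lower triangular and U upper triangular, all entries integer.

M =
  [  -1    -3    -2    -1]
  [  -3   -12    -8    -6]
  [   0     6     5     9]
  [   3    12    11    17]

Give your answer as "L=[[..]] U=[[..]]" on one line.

  r1 -= 3·r0 → [0,-3,-2,-3]
  r2 -= 0·r0 → [0,6,5,9]
  r3 -= -3·r0 → [0,3,5,14]
  r2 -= -2·r1 → [0,0,1,3]
  r3 -= -1·r1 → [0,0,3,11]
  r3 -= 3·r2 → [0,0,0,2]

L=[[1,0,0,0],[3,1,0,0],[0,-2,1,0],[-3,-1,3,1]] U=[[-1,-3,-2,-1],[0,-3,-2,-3],[0,0,1,3],[0,0,0,2]]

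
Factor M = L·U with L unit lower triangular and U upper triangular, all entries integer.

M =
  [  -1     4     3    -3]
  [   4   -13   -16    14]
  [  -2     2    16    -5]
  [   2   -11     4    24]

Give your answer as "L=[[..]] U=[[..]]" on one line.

  r1 -= -4·r0 → [0,3,-4,2]
  r2 -= 2·r0 → [0,-6,10,1]
  r3 -= -2·r0 → [0,-3,10,18]
  r2 -= -2·r1 → [0,0,2,5]
  r3 -= -1·r1 → [0,0,6,20]
  r3 -= 3·r2 → [0,0,0,5]

L=[[1,0,0,0],[-4,1,0,0],[2,-2,1,0],[-2,-1,3,1]] U=[[-1,4,3,-3],[0,3,-4,2],[0,0,2,5],[0,0,0,5]]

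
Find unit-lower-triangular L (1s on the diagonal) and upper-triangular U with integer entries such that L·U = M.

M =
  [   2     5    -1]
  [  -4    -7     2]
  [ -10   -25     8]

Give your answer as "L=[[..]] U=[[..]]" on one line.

L=[[1,0,0],[-2,1,0],[-5,0,1]] U=[[2,5,-1],[0,3,0],[0,0,3]]

  R1 -= -2·R0 → [0,3,0]
  R2 -= -5·R0 → [0,0,3]
  R2 -= 0·R1 → [0,0,3]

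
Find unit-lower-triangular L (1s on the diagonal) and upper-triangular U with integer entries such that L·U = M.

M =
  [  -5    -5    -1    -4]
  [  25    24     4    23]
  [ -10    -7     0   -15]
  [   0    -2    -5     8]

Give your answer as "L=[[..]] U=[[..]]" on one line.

L=[[1,0,0,0],[-5,1,0,0],[2,-3,1,0],[0,2,3,1]] U=[[-5,-5,-1,-4],[0,-1,-1,3],[0,0,-1,2],[0,0,0,-4]]

  row1 -= -5·row0 → [0,-1,-1,3]
  row2 -= 2·row0 → [0,3,2,-7]
  row3 -= 0·row0 → [0,-2,-5,8]
  row2 -= -3·row1 → [0,0,-1,2]
  row3 -= 2·row1 → [0,0,-3,2]
  row3 -= 3·row2 → [0,0,0,-4]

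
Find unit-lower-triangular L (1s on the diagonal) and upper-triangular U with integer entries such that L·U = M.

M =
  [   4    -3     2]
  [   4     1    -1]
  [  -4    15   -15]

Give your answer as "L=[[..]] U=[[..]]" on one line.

  r1 -= 1·r0 → [0,4,-3]
  r2 -= -1·r0 → [0,12,-13]
  r2 -= 3·r1 → [0,0,-4]

L=[[1,0,0],[1,1,0],[-1,3,1]] U=[[4,-3,2],[0,4,-3],[0,0,-4]]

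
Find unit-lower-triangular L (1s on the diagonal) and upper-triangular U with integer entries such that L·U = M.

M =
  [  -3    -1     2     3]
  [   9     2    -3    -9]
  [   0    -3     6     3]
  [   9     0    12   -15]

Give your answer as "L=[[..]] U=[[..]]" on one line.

L=[[1,0,0,0],[-3,1,0,0],[0,3,1,0],[-3,3,-3,1]] U=[[-3,-1,2,3],[0,-1,3,0],[0,0,-3,3],[0,0,0,3]]

  r1 -= -3·r0 → [0,-1,3,0]
  r2 -= 0·r0 → [0,-3,6,3]
  r3 -= -3·r0 → [0,-3,18,-6]
  r2 -= 3·r1 → [0,0,-3,3]
  r3 -= 3·r1 → [0,0,9,-6]
  r3 -= -3·r2 → [0,0,0,3]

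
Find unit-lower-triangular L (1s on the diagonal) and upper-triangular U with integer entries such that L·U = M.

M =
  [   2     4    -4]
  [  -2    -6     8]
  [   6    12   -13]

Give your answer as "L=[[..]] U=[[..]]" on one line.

  row1 -= -1·row0 → [0,-2,4]
  row2 -= 3·row0 → [0,0,-1]
  row2 -= 0·row1 → [0,0,-1]

L=[[1,0,0],[-1,1,0],[3,0,1]] U=[[2,4,-4],[0,-2,4],[0,0,-1]]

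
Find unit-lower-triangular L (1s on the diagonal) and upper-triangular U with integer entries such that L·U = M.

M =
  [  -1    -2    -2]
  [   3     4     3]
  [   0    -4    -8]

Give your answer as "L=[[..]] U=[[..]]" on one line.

  R1 -= -3·R0 → [0,-2,-3]
  R2 -= 0·R0 → [0,-4,-8]
  R2 -= 2·R1 → [0,0,-2]

L=[[1,0,0],[-3,1,0],[0,2,1]] U=[[-1,-2,-2],[0,-2,-3],[0,0,-2]]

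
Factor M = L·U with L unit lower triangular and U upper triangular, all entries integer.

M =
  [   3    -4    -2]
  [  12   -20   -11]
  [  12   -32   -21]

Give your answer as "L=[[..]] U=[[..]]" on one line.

L=[[1,0,0],[4,1,0],[4,4,1]] U=[[3,-4,-2],[0,-4,-3],[0,0,-1]]

  row1 -= 4·row0 → [0,-4,-3]
  row2 -= 4·row0 → [0,-16,-13]
  row2 -= 4·row1 → [0,0,-1]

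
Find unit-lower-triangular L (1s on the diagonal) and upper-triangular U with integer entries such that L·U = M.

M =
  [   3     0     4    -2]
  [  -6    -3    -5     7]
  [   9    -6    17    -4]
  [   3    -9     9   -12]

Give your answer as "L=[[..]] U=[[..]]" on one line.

L=[[1,0,0,0],[-2,1,0,0],[3,2,1,0],[1,3,4,1]] U=[[3,0,4,-2],[0,-3,3,3],[0,0,-1,-4],[0,0,0,-3]]

  row1 -= -2·row0 → [0,-3,3,3]
  row2 -= 3·row0 → [0,-6,5,2]
  row3 -= 1·row0 → [0,-9,5,-10]
  row2 -= 2·row1 → [0,0,-1,-4]
  row3 -= 3·row1 → [0,0,-4,-19]
  row3 -= 4·row2 → [0,0,0,-3]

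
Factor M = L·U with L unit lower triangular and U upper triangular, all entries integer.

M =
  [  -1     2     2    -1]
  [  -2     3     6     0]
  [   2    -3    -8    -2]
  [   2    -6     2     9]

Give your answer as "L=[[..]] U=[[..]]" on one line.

  row1 -= 2·row0 → [0,-1,2,2]
  row2 -= -2·row0 → [0,1,-4,-4]
  row3 -= -2·row0 → [0,-2,6,7]
  row2 -= -1·row1 → [0,0,-2,-2]
  row3 -= 2·row1 → [0,0,2,3]
  row3 -= -1·row2 → [0,0,0,1]

L=[[1,0,0,0],[2,1,0,0],[-2,-1,1,0],[-2,2,-1,1]] U=[[-1,2,2,-1],[0,-1,2,2],[0,0,-2,-2],[0,0,0,1]]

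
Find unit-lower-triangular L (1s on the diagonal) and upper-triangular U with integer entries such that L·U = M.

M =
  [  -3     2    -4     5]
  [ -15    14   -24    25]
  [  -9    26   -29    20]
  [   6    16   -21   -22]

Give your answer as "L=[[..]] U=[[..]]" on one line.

L=[[1,0,0,0],[5,1,0,0],[3,5,1,0],[-2,5,-3,1]] U=[[-3,2,-4,5],[0,4,-4,0],[0,0,3,5],[0,0,0,3]]

  row1 -= 5·row0 → [0,4,-4,0]
  row2 -= 3·row0 → [0,20,-17,5]
  row3 -= -2·row0 → [0,20,-29,-12]
  row2 -= 5·row1 → [0,0,3,5]
  row3 -= 5·row1 → [0,0,-9,-12]
  row3 -= -3·row2 → [0,0,0,3]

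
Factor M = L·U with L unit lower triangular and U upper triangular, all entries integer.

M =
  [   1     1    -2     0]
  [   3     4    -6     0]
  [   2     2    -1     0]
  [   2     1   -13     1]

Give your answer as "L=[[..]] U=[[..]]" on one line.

L=[[1,0,0,0],[3,1,0,0],[2,0,1,0],[2,-1,-3,1]] U=[[1,1,-2,0],[0,1,0,0],[0,0,3,0],[0,0,0,1]]

  r1 -= 3·r0 → [0,1,0,0]
  r2 -= 2·r0 → [0,0,3,0]
  r3 -= 2·r0 → [0,-1,-9,1]
  r2 -= 0·r1 → [0,0,3,0]
  r3 -= -1·r1 → [0,0,-9,1]
  r3 -= -3·r2 → [0,0,0,1]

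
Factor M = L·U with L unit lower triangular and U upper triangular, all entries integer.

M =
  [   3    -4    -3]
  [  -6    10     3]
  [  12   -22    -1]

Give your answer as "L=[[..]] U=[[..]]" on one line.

  r1 -= -2·r0 → [0,2,-3]
  r2 -= 4·r0 → [0,-6,11]
  r2 -= -3·r1 → [0,0,2]

L=[[1,0,0],[-2,1,0],[4,-3,1]] U=[[3,-4,-3],[0,2,-3],[0,0,2]]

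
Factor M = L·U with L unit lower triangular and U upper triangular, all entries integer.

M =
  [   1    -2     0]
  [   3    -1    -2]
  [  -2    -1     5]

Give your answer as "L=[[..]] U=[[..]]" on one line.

  row1 -= 3·row0 → [0,5,-2]
  row2 -= -2·row0 → [0,-5,5]
  row2 -= -1·row1 → [0,0,3]

L=[[1,0,0],[3,1,0],[-2,-1,1]] U=[[1,-2,0],[0,5,-2],[0,0,3]]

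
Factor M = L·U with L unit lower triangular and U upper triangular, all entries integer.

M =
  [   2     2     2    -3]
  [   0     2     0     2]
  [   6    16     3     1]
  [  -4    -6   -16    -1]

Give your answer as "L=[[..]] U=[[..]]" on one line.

  R1 -= 0·R0 → [0,2,0,2]
  R2 -= 3·R0 → [0,10,-3,10]
  R3 -= -2·R0 → [0,-2,-12,-7]
  R2 -= 5·R1 → [0,0,-3,0]
  R3 -= -1·R1 → [0,0,-12,-5]
  R3 -= 4·R2 → [0,0,0,-5]

L=[[1,0,0,0],[0,1,0,0],[3,5,1,0],[-2,-1,4,1]] U=[[2,2,2,-3],[0,2,0,2],[0,0,-3,0],[0,0,0,-5]]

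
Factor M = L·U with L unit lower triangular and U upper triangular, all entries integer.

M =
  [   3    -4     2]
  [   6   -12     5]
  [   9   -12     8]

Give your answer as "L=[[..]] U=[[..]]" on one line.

  r1 -= 2·r0 → [0,-4,1]
  r2 -= 3·r0 → [0,0,2]
  r2 -= 0·r1 → [0,0,2]

L=[[1,0,0],[2,1,0],[3,0,1]] U=[[3,-4,2],[0,-4,1],[0,0,2]]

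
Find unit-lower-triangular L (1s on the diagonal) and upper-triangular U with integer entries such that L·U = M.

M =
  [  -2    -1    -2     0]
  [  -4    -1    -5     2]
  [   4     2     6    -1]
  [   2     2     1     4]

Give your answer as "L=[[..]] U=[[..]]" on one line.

L=[[1,0,0,0],[2,1,0,0],[-2,0,1,0],[-1,1,0,1]] U=[[-2,-1,-2,0],[0,1,-1,2],[0,0,2,-1],[0,0,0,2]]

  r1 -= 2·r0 → [0,1,-1,2]
  r2 -= -2·r0 → [0,0,2,-1]
  r3 -= -1·r0 → [0,1,-1,4]
  r2 -= 0·r1 → [0,0,2,-1]
  r3 -= 1·r1 → [0,0,0,2]
  r3 -= 0·r2 → [0,0,0,2]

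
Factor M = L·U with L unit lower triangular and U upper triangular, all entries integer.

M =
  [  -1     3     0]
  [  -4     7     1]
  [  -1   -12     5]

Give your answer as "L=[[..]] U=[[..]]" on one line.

L=[[1,0,0],[4,1,0],[1,3,1]] U=[[-1,3,0],[0,-5,1],[0,0,2]]

  r1 -= 4·r0 → [0,-5,1]
  r2 -= 1·r0 → [0,-15,5]
  r2 -= 3·r1 → [0,0,2]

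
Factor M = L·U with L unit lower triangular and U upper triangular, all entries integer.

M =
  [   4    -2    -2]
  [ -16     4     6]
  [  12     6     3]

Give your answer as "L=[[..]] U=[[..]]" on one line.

L=[[1,0,0],[-4,1,0],[3,-3,1]] U=[[4,-2,-2],[0,-4,-2],[0,0,3]]

  r1 -= -4·r0 → [0,-4,-2]
  r2 -= 3·r0 → [0,12,9]
  r2 -= -3·r1 → [0,0,3]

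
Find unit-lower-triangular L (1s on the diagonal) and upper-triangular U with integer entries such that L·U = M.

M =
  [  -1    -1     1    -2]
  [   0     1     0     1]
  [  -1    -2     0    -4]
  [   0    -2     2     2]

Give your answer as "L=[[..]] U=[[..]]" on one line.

  R1 -= 0·R0 → [0,1,0,1]
  R2 -= 1·R0 → [0,-1,-1,-2]
  R3 -= 0·R0 → [0,-2,2,2]
  R2 -= -1·R1 → [0,0,-1,-1]
  R3 -= -2·R1 → [0,0,2,4]
  R3 -= -2·R2 → [0,0,0,2]

L=[[1,0,0,0],[0,1,0,0],[1,-1,1,0],[0,-2,-2,1]] U=[[-1,-1,1,-2],[0,1,0,1],[0,0,-1,-1],[0,0,0,2]]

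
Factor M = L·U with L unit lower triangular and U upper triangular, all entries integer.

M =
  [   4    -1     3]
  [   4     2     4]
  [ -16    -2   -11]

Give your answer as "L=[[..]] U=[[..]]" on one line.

  row1 -= 1·row0 → [0,3,1]
  row2 -= -4·row0 → [0,-6,1]
  row2 -= -2·row1 → [0,0,3]

L=[[1,0,0],[1,1,0],[-4,-2,1]] U=[[4,-1,3],[0,3,1],[0,0,3]]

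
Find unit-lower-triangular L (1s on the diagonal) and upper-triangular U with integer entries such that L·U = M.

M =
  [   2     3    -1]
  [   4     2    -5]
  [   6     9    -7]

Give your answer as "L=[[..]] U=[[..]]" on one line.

L=[[1,0,0],[2,1,0],[3,0,1]] U=[[2,3,-1],[0,-4,-3],[0,0,-4]]

  row1 -= 2·row0 → [0,-4,-3]
  row2 -= 3·row0 → [0,0,-4]
  row2 -= 0·row1 → [0,0,-4]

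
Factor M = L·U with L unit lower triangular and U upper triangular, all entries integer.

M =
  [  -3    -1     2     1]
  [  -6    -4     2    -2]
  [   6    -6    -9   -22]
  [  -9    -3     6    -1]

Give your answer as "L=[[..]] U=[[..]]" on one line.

  row1 -= 2·row0 → [0,-2,-2,-4]
  row2 -= -2·row0 → [0,-8,-5,-20]
  row3 -= 3·row0 → [0,0,0,-4]
  row2 -= 4·row1 → [0,0,3,-4]
  row3 -= 0·row1 → [0,0,0,-4]
  row3 -= 0·row2 → [0,0,0,-4]

L=[[1,0,0,0],[2,1,0,0],[-2,4,1,0],[3,0,0,1]] U=[[-3,-1,2,1],[0,-2,-2,-4],[0,0,3,-4],[0,0,0,-4]]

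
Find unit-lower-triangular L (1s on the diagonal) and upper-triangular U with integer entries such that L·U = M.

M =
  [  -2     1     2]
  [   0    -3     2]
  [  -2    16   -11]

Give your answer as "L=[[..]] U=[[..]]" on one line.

  R1 -= 0·R0 → [0,-3,2]
  R2 -= 1·R0 → [0,15,-13]
  R2 -= -5·R1 → [0,0,-3]

L=[[1,0,0],[0,1,0],[1,-5,1]] U=[[-2,1,2],[0,-3,2],[0,0,-3]]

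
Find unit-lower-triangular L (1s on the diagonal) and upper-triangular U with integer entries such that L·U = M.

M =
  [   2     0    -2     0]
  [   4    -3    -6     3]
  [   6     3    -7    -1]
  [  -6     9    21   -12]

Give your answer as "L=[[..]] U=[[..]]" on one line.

L=[[1,0,0,0],[2,1,0,0],[3,-1,1,0],[-3,-3,-3,1]] U=[[2,0,-2,0],[0,-3,-2,3],[0,0,-3,2],[0,0,0,3]]

  row1 -= 2·row0 → [0,-3,-2,3]
  row2 -= 3·row0 → [0,3,-1,-1]
  row3 -= -3·row0 → [0,9,15,-12]
  row2 -= -1·row1 → [0,0,-3,2]
  row3 -= -3·row1 → [0,0,9,-3]
  row3 -= -3·row2 → [0,0,0,3]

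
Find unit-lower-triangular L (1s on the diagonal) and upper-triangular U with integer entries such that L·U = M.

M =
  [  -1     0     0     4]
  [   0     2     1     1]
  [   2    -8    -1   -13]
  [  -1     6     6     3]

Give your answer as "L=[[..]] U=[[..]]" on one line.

L=[[1,0,0,0],[0,1,0,0],[-2,-4,1,0],[1,3,1,1]] U=[[-1,0,0,4],[0,2,1,1],[0,0,3,-1],[0,0,0,-3]]

  row1 -= 0·row0 → [0,2,1,1]
  row2 -= -2·row0 → [0,-8,-1,-5]
  row3 -= 1·row0 → [0,6,6,-1]
  row2 -= -4·row1 → [0,0,3,-1]
  row3 -= 3·row1 → [0,0,3,-4]
  row3 -= 1·row2 → [0,0,0,-3]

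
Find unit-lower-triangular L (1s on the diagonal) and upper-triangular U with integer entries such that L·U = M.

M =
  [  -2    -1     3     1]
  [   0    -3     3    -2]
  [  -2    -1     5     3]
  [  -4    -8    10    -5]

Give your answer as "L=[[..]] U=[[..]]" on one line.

L=[[1,0,0,0],[0,1,0,0],[1,0,1,0],[2,2,-1,1]] U=[[-2,-1,3,1],[0,-3,3,-2],[0,0,2,2],[0,0,0,-1]]

  r1 -= 0·r0 → [0,-3,3,-2]
  r2 -= 1·r0 → [0,0,2,2]
  r3 -= 2·r0 → [0,-6,4,-7]
  r2 -= 0·r1 → [0,0,2,2]
  r3 -= 2·r1 → [0,0,-2,-3]
  r3 -= -1·r2 → [0,0,0,-1]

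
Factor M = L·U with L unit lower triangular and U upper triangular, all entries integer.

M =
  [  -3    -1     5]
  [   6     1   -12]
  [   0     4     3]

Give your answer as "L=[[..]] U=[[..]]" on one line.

L=[[1,0,0],[-2,1,0],[0,-4,1]] U=[[-3,-1,5],[0,-1,-2],[0,0,-5]]

  r1 -= -2·r0 → [0,-1,-2]
  r2 -= 0·r0 → [0,4,3]
  r2 -= -4·r1 → [0,0,-5]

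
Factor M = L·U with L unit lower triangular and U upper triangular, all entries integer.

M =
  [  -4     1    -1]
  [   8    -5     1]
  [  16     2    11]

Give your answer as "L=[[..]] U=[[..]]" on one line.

  R1 -= -2·R0 → [0,-3,-1]
  R2 -= -4·R0 → [0,6,7]
  R2 -= -2·R1 → [0,0,5]

L=[[1,0,0],[-2,1,0],[-4,-2,1]] U=[[-4,1,-1],[0,-3,-1],[0,0,5]]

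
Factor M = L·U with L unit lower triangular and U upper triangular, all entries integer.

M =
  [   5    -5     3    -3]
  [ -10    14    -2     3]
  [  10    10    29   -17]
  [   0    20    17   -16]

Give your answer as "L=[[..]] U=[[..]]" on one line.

  r1 -= -2·r0 → [0,4,4,-3]
  r2 -= 2·r0 → [0,20,23,-11]
  r3 -= 0·r0 → [0,20,17,-16]
  r2 -= 5·r1 → [0,0,3,4]
  r3 -= 5·r1 → [0,0,-3,-1]
  r3 -= -1·r2 → [0,0,0,3]

L=[[1,0,0,0],[-2,1,0,0],[2,5,1,0],[0,5,-1,1]] U=[[5,-5,3,-3],[0,4,4,-3],[0,0,3,4],[0,0,0,3]]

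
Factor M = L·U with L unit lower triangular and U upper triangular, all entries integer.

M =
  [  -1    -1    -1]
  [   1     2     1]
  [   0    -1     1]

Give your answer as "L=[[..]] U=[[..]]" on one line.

L=[[1,0,0],[-1,1,0],[0,-1,1]] U=[[-1,-1,-1],[0,1,0],[0,0,1]]

  row1 -= -1·row0 → [0,1,0]
  row2 -= 0·row0 → [0,-1,1]
  row2 -= -1·row1 → [0,0,1]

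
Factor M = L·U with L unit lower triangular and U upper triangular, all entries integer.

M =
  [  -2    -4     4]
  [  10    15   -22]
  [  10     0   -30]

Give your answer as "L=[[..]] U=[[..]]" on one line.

  R1 -= -5·R0 → [0,-5,-2]
  R2 -= -5·R0 → [0,-20,-10]
  R2 -= 4·R1 → [0,0,-2]

L=[[1,0,0],[-5,1,0],[-5,4,1]] U=[[-2,-4,4],[0,-5,-2],[0,0,-2]]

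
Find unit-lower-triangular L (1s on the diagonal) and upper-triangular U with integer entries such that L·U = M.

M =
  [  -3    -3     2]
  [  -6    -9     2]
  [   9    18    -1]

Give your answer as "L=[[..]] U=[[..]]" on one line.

L=[[1,0,0],[2,1,0],[-3,-3,1]] U=[[-3,-3,2],[0,-3,-2],[0,0,-1]]

  r1 -= 2·r0 → [0,-3,-2]
  r2 -= -3·r0 → [0,9,5]
  r2 -= -3·r1 → [0,0,-1]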